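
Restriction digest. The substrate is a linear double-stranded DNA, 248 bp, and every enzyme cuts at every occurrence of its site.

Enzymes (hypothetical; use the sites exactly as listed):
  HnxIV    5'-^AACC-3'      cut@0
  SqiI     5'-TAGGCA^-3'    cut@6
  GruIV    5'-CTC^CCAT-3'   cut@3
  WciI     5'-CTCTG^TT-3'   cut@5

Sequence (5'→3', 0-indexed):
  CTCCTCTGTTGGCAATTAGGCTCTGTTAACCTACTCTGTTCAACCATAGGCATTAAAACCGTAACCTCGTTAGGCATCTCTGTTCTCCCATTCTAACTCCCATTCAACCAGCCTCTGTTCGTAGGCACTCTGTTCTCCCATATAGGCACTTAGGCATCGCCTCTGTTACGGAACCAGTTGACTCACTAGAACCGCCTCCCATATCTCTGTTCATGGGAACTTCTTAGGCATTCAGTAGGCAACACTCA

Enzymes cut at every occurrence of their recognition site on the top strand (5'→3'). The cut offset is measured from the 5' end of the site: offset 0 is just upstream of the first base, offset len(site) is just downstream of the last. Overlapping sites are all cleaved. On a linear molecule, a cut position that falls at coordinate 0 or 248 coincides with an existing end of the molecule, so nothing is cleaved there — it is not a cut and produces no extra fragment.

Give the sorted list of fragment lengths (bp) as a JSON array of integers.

[2,3,4,5,5,5,6,6,6,6,7,8,8,9,9,10,11,11,11,11,11,12,12,14,17,18,21]

Site scan:
  HnxIV (AACC, off=0): starts [27, 41, 56, 62, 105, 171, 189] → cuts [27, 41, 56, 62, 105, 171, 189]
  SqiI (TAGGCA, off=6): starts [46, 70, 121, 142, 150, 224, 235] → cuts [52, 76, 127, 148, 156, 230, 241]
  GruIV (CTCCCAT, off=3): starts [84, 96, 134, 195] → cuts [87, 99, 137, 198]
  WciI (CTCTGTT, off=5): starts [3, 20, 33, 77, 112, 127, 160, 204] → cuts [8, 25, 38, 82, 117, 132, 165, 209]

All cut coordinates (distinct, sorted): [8, 25, 27, 38, 41, 52, 56, 62, 76, 82, 87, 99, 105, 117, 127, 132, 137, 148, 156, 165, 171, 189, 198, 209, 230, 241]

Fragments:
  [0,8): 8 bp
  [8,25): 17 bp
  [25,27): 2 bp
  [27,38): 11 bp
  [38,41): 3 bp
  [41,52): 11 bp
  [52,56): 4 bp
  [56,62): 6 bp
  [62,76): 14 bp
  [76,82): 6 bp
  [82,87): 5 bp
  [87,99): 12 bp
  [99,105): 6 bp
  [105,117): 12 bp
  [117,127): 10 bp
  [127,132): 5 bp
  [132,137): 5 bp
  [137,148): 11 bp
  [148,156): 8 bp
  [156,165): 9 bp
  [165,171): 6 bp
  [171,189): 18 bp
  [189,198): 9 bp
  [198,209): 11 bp
  [209,230): 21 bp
  [230,241): 11 bp
  [241,248): 7 bp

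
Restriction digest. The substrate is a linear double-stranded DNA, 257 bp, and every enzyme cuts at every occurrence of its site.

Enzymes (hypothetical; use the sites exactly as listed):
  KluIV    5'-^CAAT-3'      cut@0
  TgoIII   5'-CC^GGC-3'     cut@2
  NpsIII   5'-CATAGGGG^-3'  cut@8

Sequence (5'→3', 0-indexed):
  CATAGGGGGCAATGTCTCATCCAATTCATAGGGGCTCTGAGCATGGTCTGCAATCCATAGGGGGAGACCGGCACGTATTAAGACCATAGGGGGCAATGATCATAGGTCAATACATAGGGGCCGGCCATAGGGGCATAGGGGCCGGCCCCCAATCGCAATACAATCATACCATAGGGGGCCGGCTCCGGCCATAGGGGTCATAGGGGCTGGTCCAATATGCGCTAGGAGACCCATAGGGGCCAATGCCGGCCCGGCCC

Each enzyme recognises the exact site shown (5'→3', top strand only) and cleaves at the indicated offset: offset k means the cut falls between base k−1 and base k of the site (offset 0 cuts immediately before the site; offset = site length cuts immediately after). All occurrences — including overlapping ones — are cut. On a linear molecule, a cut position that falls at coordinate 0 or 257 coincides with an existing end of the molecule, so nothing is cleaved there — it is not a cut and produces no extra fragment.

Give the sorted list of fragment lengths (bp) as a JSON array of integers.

[1,1,1,2,2,3,5,5,5,6,6,6,6,6,7,8,8,9,11,11,12,13,13,13,14,16,17,23,27]

Per-enzyme occurrences:
  KluIV (CAAT, off=0): starts [9, 21, 50, 93, 107, 149, 155, 160, 212, 240] → cuts [9, 21, 50, 93, 107, 149, 155, 160, 212, 240]
  TgoIII (CCGGC, off=2): starts [67, 120, 141, 178, 184, 245, 250] → cuts [69, 122, 143, 180, 186, 247, 252]
  NpsIII (CATAGGGG, off=8): starts [0, 26, 55, 84, 112, 125, 133, 169, 189, 198, 231] → cuts [8, 34, 63, 92, 120, 133, 141, 177, 197, 206, 239]

All cut coordinates (distinct, sorted): [8, 9, 21, 34, 50, 63, 69, 92, 93, 107, 120, 122, 133, 141, 143, 149, 155, 160, 177, 180, 186, 197, 206, 212, 239, 240, 247, 252]

Fragments:
  [0,8): 8 bp
  [8,9): 1 bp
  [9,21): 12 bp
  [21,34): 13 bp
  [34,50): 16 bp
  [50,63): 13 bp
  [63,69): 6 bp
  [69,92): 23 bp
  [92,93): 1 bp
  [93,107): 14 bp
  [107,120): 13 bp
  [120,122): 2 bp
  [122,133): 11 bp
  [133,141): 8 bp
  [141,143): 2 bp
  [143,149): 6 bp
  [149,155): 6 bp
  [155,160): 5 bp
  [160,177): 17 bp
  [177,180): 3 bp
  [180,186): 6 bp
  [186,197): 11 bp
  [197,206): 9 bp
  [206,212): 6 bp
  [212,239): 27 bp
  [239,240): 1 bp
  [240,247): 7 bp
  [247,252): 5 bp
  [252,257): 5 bp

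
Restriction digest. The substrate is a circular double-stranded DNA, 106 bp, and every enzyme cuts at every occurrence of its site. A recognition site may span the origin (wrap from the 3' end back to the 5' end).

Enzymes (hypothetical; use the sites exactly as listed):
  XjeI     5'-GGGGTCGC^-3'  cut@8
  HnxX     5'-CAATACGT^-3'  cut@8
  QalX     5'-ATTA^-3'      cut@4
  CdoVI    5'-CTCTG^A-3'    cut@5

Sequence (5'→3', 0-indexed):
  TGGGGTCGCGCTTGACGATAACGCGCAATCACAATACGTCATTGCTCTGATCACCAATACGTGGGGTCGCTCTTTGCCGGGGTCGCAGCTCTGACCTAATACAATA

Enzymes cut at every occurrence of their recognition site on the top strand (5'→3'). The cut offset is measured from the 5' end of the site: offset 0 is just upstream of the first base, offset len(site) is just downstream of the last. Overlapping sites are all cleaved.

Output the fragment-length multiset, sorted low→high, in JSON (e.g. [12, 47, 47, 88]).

[7,8,10,13,16,22,30]

Site scan:
  XjeI (GGGGTCGC, off=8): starts [1, 62, 78] → cuts [9, 70, 86]
  HnxX (CAATACGT, off=8): starts [31, 54] → cuts [39, 62]
  QalX (ATTA, off=4): no sites
  CdoVI (CTCTGA, off=5): starts [44, 88] → cuts [49, 93]

Pooled cuts: [9, 39, 49, 62, 70, 86, 93]

Fragments:
  9→39: 30 bp
  39→49: 10 bp
  49→62: 13 bp
  62→70: 8 bp
  70→86: 16 bp
  86→93: 7 bp
  93→9 (wrap): 106-93+9 = 22 bp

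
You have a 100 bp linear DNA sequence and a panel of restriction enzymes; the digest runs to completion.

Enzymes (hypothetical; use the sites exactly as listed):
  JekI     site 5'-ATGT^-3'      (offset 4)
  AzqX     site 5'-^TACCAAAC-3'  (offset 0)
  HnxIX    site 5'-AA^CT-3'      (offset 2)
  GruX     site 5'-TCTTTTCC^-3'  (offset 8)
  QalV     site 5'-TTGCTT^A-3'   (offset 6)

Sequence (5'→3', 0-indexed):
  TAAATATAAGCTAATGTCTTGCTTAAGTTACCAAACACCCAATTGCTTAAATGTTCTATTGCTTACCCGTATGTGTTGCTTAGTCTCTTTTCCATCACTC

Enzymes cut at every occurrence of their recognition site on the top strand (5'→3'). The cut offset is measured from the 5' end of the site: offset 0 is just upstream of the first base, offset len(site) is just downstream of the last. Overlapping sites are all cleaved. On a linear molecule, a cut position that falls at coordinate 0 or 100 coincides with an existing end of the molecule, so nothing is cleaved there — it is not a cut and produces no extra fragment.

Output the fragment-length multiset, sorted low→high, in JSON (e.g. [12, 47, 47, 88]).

[4,6,7,7,7,10,10,12,17,20]

Scan for sites:
  JekI ATGT/4: at [13, 50, 70] ⇒ [17, 54, 74]
  AzqX TACCAAAC/0: at [28] ⇒ [28]
  HnxIX (AACT, off=2): no sites
  GruX TCTTTTCC/8: at [85] ⇒ [93]
  QalV TTGCTTA/6: at [18, 42, 58, 75] ⇒ [24, 48, 64, 81]

Pooled cuts: [17, 24, 28, 48, 54, 64, 74, 81, 93]

Fragments:
  [0,17): 17 bp
  [17,24): 7 bp
  [24,28): 4 bp
  [28,48): 20 bp
  [48,54): 6 bp
  [54,64): 10 bp
  [64,74): 10 bp
  [74,81): 7 bp
  [81,93): 12 bp
  [93,100): 7 bp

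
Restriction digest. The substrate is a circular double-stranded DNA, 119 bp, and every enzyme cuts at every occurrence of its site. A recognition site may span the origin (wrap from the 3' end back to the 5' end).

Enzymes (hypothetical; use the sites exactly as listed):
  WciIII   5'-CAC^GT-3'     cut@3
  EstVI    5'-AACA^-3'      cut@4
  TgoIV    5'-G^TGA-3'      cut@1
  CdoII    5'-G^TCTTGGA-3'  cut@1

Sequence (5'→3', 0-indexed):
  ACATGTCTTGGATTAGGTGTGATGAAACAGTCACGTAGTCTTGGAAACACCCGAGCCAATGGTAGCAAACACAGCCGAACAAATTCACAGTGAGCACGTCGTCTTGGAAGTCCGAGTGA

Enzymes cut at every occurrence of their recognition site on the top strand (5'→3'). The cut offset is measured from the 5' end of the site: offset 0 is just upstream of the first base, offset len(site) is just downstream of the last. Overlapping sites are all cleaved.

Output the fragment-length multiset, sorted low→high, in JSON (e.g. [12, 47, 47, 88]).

Scan for sites:
  WciIII CACGT/3: at [31, 94] ⇒ [34, 97]
  EstVI AACA/4: at [25, 45, 67, 77, 118] ⇒ [3, 29, 49, 71, 81]
  TgoIV GTGA/1: at [18, 89, 115] ⇒ [19, 90, 116]
  CdoII GTCTTGGA/1: at [4, 37, 100] ⇒ [5, 38, 101]

All cut coordinates (distinct, sorted): [3, 5, 19, 29, 34, 38, 49, 71, 81, 90, 97, 101, 116]

Fragments:
  3→5: 2 bp
  5→19: 14 bp
  19→29: 10 bp
  29→34: 5 bp
  34→38: 4 bp
  38→49: 11 bp
  49→71: 22 bp
  71→81: 10 bp
  81→90: 9 bp
  90→97: 7 bp
  97→101: 4 bp
  101→116: 15 bp
  116→3 (wrap): 119-116+3 = 6 bp

[2,4,4,5,6,7,9,10,10,11,14,15,22]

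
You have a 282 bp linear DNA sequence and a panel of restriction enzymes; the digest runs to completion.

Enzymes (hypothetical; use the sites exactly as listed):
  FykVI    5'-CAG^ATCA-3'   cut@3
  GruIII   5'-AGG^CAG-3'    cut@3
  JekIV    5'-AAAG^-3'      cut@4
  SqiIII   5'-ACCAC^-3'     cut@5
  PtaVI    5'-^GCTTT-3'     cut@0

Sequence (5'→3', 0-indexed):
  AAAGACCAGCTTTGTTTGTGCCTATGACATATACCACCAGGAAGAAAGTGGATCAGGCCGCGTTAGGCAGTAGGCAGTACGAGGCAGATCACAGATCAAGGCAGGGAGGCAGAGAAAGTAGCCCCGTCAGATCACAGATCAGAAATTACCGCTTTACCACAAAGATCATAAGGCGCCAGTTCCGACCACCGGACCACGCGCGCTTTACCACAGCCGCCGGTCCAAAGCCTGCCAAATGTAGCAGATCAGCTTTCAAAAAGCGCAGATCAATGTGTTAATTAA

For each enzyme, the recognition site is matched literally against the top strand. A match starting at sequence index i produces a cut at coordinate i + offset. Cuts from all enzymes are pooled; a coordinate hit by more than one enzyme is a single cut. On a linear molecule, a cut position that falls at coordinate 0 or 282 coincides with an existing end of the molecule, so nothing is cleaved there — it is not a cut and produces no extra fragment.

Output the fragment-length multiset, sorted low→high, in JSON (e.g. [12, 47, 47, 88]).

Scan for sites:
  FykVI CAGATCA/3: at [84, 91, 127, 134, 241, 262] ⇒ [87, 94, 130, 137, 244, 265]
  GruIII AGGCAG/3: at [64, 71, 81, 98, 106] ⇒ [67, 74, 84, 101, 109]
  JekIV AAAG/4: at [0, 44, 114, 160, 223, 256] ⇒ [4, 48, 118, 164, 227, 260]
  SqiIII ACCAC/5: at [32, 155, 184, 192, 206] ⇒ [37, 160, 189, 197, 211]
  PtaVI GCTTT/0: at [8, 150, 201, 248] ⇒ [8, 150, 201, 248]

Pooled cuts: [4, 8, 37, 48, 67, 74, 84, 87, 94, 101, 109, 118, 130, 137, 150, 160, 164, 189, 197, 201, 211, 227, 244, 248, 260, 265]

Fragment lengths:
  [0,4): 4 bp
  [4,8): 4 bp
  [8,37): 29 bp
  [37,48): 11 bp
  [48,67): 19 bp
  [67,74): 7 bp
  [74,84): 10 bp
  [84,87): 3 bp
  [87,94): 7 bp
  [94,101): 7 bp
  [101,109): 8 bp
  [109,118): 9 bp
  [118,130): 12 bp
  [130,137): 7 bp
  [137,150): 13 bp
  [150,160): 10 bp
  [160,164): 4 bp
  [164,189): 25 bp
  [189,197): 8 bp
  [197,201): 4 bp
  [201,211): 10 bp
  [211,227): 16 bp
  [227,244): 17 bp
  [244,248): 4 bp
  [248,260): 12 bp
  [260,265): 5 bp
  [265,282): 17 bp

[3,4,4,4,4,4,5,7,7,7,7,8,8,9,10,10,10,11,12,12,13,16,17,17,19,25,29]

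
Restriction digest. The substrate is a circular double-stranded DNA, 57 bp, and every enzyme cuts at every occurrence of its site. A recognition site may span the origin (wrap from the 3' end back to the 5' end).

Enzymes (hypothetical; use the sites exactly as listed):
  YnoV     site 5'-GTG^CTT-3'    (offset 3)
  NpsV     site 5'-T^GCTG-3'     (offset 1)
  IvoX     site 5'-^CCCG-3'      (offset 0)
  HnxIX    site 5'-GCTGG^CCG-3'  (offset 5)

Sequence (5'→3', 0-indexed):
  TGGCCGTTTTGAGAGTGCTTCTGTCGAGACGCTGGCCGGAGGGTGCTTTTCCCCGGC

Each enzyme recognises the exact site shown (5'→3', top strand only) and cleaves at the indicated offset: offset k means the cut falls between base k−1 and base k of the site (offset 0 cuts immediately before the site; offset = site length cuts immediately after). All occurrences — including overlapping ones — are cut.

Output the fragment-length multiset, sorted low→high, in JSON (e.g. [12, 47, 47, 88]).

Per-enzyme occurrences:
  YnoV (GTGCTT, off=3): starts [14, 42] → cuts [17, 45]
  NpsV (TGCTG, off=1): no sites
  IvoX (CCCG, off=0): starts [51] → cuts [51]
  HnxIX (GCTGGCCG, off=5): starts [30, 55] → cuts [3, 35]

Pooled cuts: [3, 17, 35, 45, 51]

Fragment lengths:
  3→17: 14 bp
  17→35: 18 bp
  35→45: 10 bp
  45→51: 6 bp
  51→3 (wrap): 57-51+3 = 9 bp

[6,9,10,14,18]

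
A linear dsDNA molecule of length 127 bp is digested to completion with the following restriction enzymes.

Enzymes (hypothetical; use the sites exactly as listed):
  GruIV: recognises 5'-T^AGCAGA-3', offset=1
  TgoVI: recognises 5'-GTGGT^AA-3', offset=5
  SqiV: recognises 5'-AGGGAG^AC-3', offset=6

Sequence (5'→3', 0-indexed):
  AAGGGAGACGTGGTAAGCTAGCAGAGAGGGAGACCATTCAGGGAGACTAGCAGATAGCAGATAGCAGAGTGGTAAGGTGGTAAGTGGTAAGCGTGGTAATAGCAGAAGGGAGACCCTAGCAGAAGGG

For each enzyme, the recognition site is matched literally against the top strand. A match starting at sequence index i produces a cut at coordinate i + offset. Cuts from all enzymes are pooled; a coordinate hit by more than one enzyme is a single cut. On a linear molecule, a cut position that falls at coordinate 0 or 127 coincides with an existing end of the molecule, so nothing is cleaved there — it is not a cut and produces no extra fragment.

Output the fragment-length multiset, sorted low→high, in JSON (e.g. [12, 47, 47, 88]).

[3,3,5,5,7,7,7,7,7,8,9,10,11,12,13,13]

Per-enzyme occurrences:
  GruIV TAGCAGA/1: at [18, 47, 54, 61, 99, 116] ⇒ [19, 48, 55, 62, 100, 117]
  TgoVI GTGGTAA/5: at [9, 68, 76, 83, 92] ⇒ [14, 73, 81, 88, 97]
  SqiV AGGGAGAC/6: at [1, 26, 39, 106] ⇒ [7, 32, 45, 112]

Pooled cuts: [7, 14, 19, 32, 45, 48, 55, 62, 73, 81, 88, 97, 100, 112, 117]

Fragments:
  [0,7): 7 bp
  [7,14): 7 bp
  [14,19): 5 bp
  [19,32): 13 bp
  [32,45): 13 bp
  [45,48): 3 bp
  [48,55): 7 bp
  [55,62): 7 bp
  [62,73): 11 bp
  [73,81): 8 bp
  [81,88): 7 bp
  [88,97): 9 bp
  [97,100): 3 bp
  [100,112): 12 bp
  [112,117): 5 bp
  [117,127): 10 bp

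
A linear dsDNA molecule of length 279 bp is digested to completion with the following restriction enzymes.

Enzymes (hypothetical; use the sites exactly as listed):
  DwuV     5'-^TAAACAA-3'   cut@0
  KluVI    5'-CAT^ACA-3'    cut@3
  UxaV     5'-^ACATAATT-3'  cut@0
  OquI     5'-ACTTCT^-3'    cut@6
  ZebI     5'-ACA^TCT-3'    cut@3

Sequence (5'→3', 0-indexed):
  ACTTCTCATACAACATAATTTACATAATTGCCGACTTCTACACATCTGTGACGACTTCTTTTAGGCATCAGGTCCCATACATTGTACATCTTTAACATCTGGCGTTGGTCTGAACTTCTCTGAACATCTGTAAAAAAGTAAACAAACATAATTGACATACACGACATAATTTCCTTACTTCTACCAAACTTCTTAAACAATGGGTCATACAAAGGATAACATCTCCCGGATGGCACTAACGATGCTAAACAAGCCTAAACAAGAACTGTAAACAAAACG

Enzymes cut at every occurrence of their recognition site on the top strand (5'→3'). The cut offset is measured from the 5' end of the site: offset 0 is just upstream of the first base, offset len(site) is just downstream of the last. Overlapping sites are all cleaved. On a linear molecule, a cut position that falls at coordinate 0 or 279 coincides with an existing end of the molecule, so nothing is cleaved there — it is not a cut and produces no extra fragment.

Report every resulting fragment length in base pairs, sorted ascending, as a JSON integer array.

Site scan:
  DwuV TAAACAA/0: at [138, 193, 245, 255, 268] ⇒ [138, 193, 245, 255, 268]
  KluVI CATACA/3: at [6, 75, 155, 205] ⇒ [9, 78, 158, 208]
  UxaV ACATAATT/0: at [12, 21, 145, 163] ⇒ [12, 21, 145, 163]
  OquI ACTTCT/6: at [0, 33, 53, 113, 176, 187] ⇒ [6, 39, 59, 119, 182, 193]
  ZebI ACATCT/3: at [41, 85, 94, 123, 218] ⇒ [44, 88, 97, 126, 221]

Pooled cuts: [6, 9, 12, 21, 39, 44, 59, 78, 88, 97, 119, 126, 138, 145, 158, 163, 182, 193, 208, 221, 245, 255, 268]

Fragments:
  [0,6): 6 bp
  [6,9): 3 bp
  [9,12): 3 bp
  [12,21): 9 bp
  [21,39): 18 bp
  [39,44): 5 bp
  [44,59): 15 bp
  [59,78): 19 bp
  [78,88): 10 bp
  [88,97): 9 bp
  [97,119): 22 bp
  [119,126): 7 bp
  [126,138): 12 bp
  [138,145): 7 bp
  [145,158): 13 bp
  [158,163): 5 bp
  [163,182): 19 bp
  [182,193): 11 bp
  [193,208): 15 bp
  [208,221): 13 bp
  [221,245): 24 bp
  [245,255): 10 bp
  [255,268): 13 bp
  [268,279): 11 bp

[3,3,5,5,6,7,7,9,9,10,10,11,11,12,13,13,13,15,15,18,19,19,22,24]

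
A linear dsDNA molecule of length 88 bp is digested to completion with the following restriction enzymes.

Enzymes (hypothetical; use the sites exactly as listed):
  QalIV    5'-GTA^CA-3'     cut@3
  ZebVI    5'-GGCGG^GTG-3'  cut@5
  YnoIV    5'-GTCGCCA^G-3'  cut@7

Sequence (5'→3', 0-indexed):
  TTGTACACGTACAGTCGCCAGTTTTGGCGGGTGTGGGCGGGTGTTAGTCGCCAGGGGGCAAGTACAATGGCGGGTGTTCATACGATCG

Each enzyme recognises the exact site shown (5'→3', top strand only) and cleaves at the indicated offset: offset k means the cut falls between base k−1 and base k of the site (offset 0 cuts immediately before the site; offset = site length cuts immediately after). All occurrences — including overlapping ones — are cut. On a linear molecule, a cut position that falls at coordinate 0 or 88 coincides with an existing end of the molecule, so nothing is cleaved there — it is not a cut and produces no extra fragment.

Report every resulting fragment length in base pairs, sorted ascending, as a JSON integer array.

Per-enzyme occurrences:
  QalIV GTACA/3: at [2, 8, 61] ⇒ [5, 11, 64]
  ZebVI GGCGGGTG/5: at [25, 35, 68] ⇒ [30, 40, 73]
  YnoIV GTCGCCAG/7: at [13, 46] ⇒ [20, 53]

All cut coordinates (distinct, sorted): [5, 11, 20, 30, 40, 53, 64, 73]

Fragments:
  [0,5): 5 bp
  [5,11): 6 bp
  [11,20): 9 bp
  [20,30): 10 bp
  [30,40): 10 bp
  [40,53): 13 bp
  [53,64): 11 bp
  [64,73): 9 bp
  [73,88): 15 bp

[5,6,9,9,10,10,11,13,15]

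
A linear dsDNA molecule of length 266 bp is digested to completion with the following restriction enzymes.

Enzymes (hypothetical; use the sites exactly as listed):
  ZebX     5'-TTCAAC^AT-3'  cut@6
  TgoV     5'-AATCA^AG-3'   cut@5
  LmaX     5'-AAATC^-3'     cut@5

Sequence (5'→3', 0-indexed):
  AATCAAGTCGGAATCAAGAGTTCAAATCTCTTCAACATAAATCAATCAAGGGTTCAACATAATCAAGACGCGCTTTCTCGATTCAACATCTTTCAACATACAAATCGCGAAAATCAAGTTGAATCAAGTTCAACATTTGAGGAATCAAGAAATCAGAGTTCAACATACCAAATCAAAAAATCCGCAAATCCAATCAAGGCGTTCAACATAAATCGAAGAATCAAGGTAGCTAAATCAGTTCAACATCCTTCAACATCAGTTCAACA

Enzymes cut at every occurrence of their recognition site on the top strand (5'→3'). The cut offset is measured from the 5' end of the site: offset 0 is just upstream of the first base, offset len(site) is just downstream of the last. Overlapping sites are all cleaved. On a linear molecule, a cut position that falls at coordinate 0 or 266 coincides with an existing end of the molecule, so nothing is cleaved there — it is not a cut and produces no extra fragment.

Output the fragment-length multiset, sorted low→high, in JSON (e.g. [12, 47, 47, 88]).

[1,5,5,6,7,7,7,7,8,8,8,8,8,9,9,9,10,10,10,10,10,10,11,11,12,12,13,13,22]

Per-enzyme occurrences:
  ZebX (TTCAACAT, off=6): starts [30, 52, 81, 91, 128, 158, 201, 238, 248] → cuts [36, 58, 87, 97, 134, 164, 207, 244, 254]
  TgoV (AATCAAG, off=5): starts [0, 11, 43, 60, 111, 121, 142, 191, 218] → cuts [5, 16, 48, 65, 116, 126, 147, 196, 223]
  LmaX (AAATC, off=5): starts [23, 38, 101, 110, 149, 169, 177, 185, 209, 231] → cuts [28, 43, 106, 115, 154, 174, 182, 190, 214, 236]

Pooled cuts: [5, 16, 28, 36, 43, 48, 58, 65, 87, 97, 106, 115, 116, 126, 134, 147, 154, 164, 174, 182, 190, 196, 207, 214, 223, 236, 244, 254]

Fragments:
  [0,5): 5 bp
  [5,16): 11 bp
  [16,28): 12 bp
  [28,36): 8 bp
  [36,43): 7 bp
  [43,48): 5 bp
  [48,58): 10 bp
  [58,65): 7 bp
  [65,87): 22 bp
  [87,97): 10 bp
  [97,106): 9 bp
  [106,115): 9 bp
  [115,116): 1 bp
  [116,126): 10 bp
  [126,134): 8 bp
  [134,147): 13 bp
  [147,154): 7 bp
  [154,164): 10 bp
  [164,174): 10 bp
  [174,182): 8 bp
  [182,190): 8 bp
  [190,196): 6 bp
  [196,207): 11 bp
  [207,214): 7 bp
  [214,223): 9 bp
  [223,236): 13 bp
  [236,244): 8 bp
  [244,254): 10 bp
  [254,266): 12 bp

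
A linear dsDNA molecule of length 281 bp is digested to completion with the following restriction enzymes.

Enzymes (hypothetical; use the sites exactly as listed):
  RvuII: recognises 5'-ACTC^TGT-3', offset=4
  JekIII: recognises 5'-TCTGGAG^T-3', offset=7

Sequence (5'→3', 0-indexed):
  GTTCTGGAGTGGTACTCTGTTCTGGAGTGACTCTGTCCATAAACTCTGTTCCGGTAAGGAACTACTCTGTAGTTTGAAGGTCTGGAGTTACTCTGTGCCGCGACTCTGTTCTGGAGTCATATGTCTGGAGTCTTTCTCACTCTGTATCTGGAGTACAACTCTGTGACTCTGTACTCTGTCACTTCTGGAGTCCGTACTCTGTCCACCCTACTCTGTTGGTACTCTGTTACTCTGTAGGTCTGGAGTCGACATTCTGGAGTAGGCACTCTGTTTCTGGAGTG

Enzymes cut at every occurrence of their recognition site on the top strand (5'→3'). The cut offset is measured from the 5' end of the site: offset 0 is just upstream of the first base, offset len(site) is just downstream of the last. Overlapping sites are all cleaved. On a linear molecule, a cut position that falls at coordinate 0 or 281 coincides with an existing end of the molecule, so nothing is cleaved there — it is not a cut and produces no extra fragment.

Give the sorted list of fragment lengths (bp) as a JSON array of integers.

Per-enzyme occurrences:
  RvuII ACTCTGT/4: at [13, 29, 42, 63, 89, 102, 138, 157, 165, 172, 195, 209, 220, 228, 264] ⇒ [17, 33, 46, 67, 93, 106, 142, 161, 169, 176, 199, 213, 224, 232, 268]
  JekIII TCTGGAGT/7: at [2, 20, 80, 109, 123, 146, 183, 238, 252, 272] ⇒ [9, 27, 87, 116, 130, 153, 190, 245, 259, 279]

Pooled cuts: [9, 17, 27, 33, 46, 67, 87, 93, 106, 116, 130, 142, 153, 161, 169, 176, 190, 199, 213, 224, 232, 245, 259, 268, 279]

Fragment lengths:
  [0,9): 9 bp
  [9,17): 8 bp
  [17,27): 10 bp
  [27,33): 6 bp
  [33,46): 13 bp
  [46,67): 21 bp
  [67,87): 20 bp
  [87,93): 6 bp
  [93,106): 13 bp
  [106,116): 10 bp
  [116,130): 14 bp
  [130,142): 12 bp
  [142,153): 11 bp
  [153,161): 8 bp
  [161,169): 8 bp
  [169,176): 7 bp
  [176,190): 14 bp
  [190,199): 9 bp
  [199,213): 14 bp
  [213,224): 11 bp
  [224,232): 8 bp
  [232,245): 13 bp
  [245,259): 14 bp
  [259,268): 9 bp
  [268,279): 11 bp
  [279,281): 2 bp

[2,6,6,7,8,8,8,8,9,9,9,10,10,11,11,11,12,13,13,13,14,14,14,14,20,21]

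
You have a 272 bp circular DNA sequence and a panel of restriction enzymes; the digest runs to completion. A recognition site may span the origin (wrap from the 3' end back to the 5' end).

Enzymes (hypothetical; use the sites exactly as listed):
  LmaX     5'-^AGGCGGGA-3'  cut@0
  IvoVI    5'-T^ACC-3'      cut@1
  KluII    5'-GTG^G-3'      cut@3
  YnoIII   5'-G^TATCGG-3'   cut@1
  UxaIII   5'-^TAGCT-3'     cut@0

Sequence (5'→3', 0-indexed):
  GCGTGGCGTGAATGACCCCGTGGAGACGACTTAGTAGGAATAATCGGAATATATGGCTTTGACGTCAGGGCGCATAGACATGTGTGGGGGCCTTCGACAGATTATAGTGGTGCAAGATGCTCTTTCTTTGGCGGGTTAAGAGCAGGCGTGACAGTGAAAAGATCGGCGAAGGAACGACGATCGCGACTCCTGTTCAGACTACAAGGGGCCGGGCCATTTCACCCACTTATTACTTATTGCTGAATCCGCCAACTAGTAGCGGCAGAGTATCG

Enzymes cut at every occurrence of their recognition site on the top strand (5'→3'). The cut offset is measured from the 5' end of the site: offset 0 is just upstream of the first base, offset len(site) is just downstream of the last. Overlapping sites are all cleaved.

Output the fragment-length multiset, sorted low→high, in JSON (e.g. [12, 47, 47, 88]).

Per-enzyme occurrences:
  LmaX (AGGCGGGA, off=0): no sites
  IvoVI (TACC, off=1): no sites
  KluII (GTGG, off=3): starts [2, 19, 83, 106] → cuts [5, 22, 86, 109]
  YnoIII (GTATCGG, off=1): starts [266] → cuts [267]
  UxaIII (TAGCT, off=0): no sites

Pooled cuts: [5, 22, 86, 109, 267]

Fragments:
  5→22: 17 bp
  22→86: 64 bp
  86→109: 23 bp
  109→267: 158 bp
  267→5 (wrap): 272-267+5 = 10 bp

[10,17,23,64,158]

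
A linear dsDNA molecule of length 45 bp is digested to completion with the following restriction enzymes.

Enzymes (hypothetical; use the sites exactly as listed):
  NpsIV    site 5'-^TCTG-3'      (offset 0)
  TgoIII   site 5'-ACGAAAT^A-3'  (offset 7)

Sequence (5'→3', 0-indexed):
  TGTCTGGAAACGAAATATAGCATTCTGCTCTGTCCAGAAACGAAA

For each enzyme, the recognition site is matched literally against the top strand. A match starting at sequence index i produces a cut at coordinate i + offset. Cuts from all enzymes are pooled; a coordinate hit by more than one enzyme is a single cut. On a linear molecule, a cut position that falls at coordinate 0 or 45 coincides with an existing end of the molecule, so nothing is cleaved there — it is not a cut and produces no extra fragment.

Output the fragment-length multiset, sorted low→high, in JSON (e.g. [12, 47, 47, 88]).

Site scan:
  NpsIV TCTG/0: at [2, 23, 28] ⇒ [2, 23, 28]
  TgoIII ACGAAATA/7: at [9] ⇒ [16]

Pooled cuts: [2, 16, 23, 28]

Fragments:
  [0,2): 2 bp
  [2,16): 14 bp
  [16,23): 7 bp
  [23,28): 5 bp
  [28,45): 17 bp

[2,5,7,14,17]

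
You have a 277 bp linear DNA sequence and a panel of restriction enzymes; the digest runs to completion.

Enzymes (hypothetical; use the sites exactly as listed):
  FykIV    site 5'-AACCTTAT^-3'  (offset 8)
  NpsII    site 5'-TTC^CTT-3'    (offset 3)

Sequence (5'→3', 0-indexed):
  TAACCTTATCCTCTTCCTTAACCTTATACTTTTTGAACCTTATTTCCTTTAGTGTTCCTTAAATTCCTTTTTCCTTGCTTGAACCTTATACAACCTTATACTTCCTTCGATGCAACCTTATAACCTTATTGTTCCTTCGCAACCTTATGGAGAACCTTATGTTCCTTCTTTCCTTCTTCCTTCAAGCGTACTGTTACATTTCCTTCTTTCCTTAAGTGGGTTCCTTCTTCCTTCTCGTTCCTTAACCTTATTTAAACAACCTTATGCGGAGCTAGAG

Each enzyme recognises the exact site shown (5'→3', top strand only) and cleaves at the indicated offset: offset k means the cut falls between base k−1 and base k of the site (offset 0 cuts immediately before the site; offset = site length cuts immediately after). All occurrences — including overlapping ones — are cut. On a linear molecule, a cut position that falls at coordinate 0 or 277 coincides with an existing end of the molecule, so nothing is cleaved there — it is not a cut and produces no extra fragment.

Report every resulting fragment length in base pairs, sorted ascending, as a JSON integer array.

[3,4,5,5,7,7,7,7,8,8,8,9,9,10,10,11,11,11,12,12,13,14,14,16,16,17,23]

Per-enzyme occurrences:
  FykIV AACCTTAT/8: at [1, 19, 35, 81, 91, 113, 121, 140, 152, 243, 257] ⇒ [9, 27, 43, 89, 99, 121, 129, 148, 160, 251, 265]
  NpsII TTCCTT/3: at [13, 43, 54, 63, 70, 101, 131, 161, 169, 176, 199, 207, 220, 227, 237] ⇒ [16, 46, 57, 66, 73, 104, 134, 164, 172, 179, 202, 210, 223, 230, 240]

Pooled cuts: [9, 16, 27, 43, 46, 57, 66, 73, 89, 99, 104, 121, 129, 134, 148, 160, 164, 172, 179, 202, 210, 223, 230, 240, 251, 265]

Fragments:
  [0,9): 9 bp
  [9,16): 7 bp
  [16,27): 11 bp
  [27,43): 16 bp
  [43,46): 3 bp
  [46,57): 11 bp
  [57,66): 9 bp
  [66,73): 7 bp
  [73,89): 16 bp
  [89,99): 10 bp
  [99,104): 5 bp
  [104,121): 17 bp
  [121,129): 8 bp
  [129,134): 5 bp
  [134,148): 14 bp
  [148,160): 12 bp
  [160,164): 4 bp
  [164,172): 8 bp
  [172,179): 7 bp
  [179,202): 23 bp
  [202,210): 8 bp
  [210,223): 13 bp
  [223,230): 7 bp
  [230,240): 10 bp
  [240,251): 11 bp
  [251,265): 14 bp
  [265,277): 12 bp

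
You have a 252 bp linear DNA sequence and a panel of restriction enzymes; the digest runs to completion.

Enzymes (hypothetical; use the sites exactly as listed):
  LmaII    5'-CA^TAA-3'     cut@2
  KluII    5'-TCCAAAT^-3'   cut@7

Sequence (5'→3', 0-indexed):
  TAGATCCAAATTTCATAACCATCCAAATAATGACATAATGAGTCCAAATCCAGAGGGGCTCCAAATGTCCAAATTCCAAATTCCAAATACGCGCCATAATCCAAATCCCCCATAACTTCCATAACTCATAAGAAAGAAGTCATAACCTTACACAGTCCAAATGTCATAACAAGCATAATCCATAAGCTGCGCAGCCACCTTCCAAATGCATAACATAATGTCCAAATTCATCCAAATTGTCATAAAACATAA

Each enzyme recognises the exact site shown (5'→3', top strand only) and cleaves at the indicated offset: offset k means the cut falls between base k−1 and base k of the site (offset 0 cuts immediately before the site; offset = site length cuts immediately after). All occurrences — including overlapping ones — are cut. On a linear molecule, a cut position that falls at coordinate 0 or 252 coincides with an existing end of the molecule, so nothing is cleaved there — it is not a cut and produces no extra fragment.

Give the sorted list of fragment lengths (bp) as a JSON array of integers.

[3,3,4,4,5,5,6,7,7,7,7,7,7,8,8,9,9,10,10,11,12,13,14,14,17,20,25]

Site scan:
  LmaII (CATAA, off=2): starts [13, 33, 94, 110, 119, 126, 140, 164, 173, 180, 208, 213, 240, 247] → cuts [15, 35, 96, 112, 121, 128, 142, 166, 175, 182, 210, 215, 242, 249]
  KluII (TCCAAAT, off=7): starts [4, 21, 42, 59, 67, 74, 81, 99, 155, 200, 220, 230] → cuts [11, 28, 49, 66, 74, 81, 88, 106, 162, 207, 227, 237]

All cut coordinates (distinct, sorted): [11, 15, 28, 35, 49, 66, 74, 81, 88, 96, 106, 112, 121, 128, 142, 162, 166, 175, 182, 207, 210, 215, 227, 237, 242, 249]

Fragments:
  [0,11): 11 bp
  [11,15): 4 bp
  [15,28): 13 bp
  [28,35): 7 bp
  [35,49): 14 bp
  [49,66): 17 bp
  [66,74): 8 bp
  [74,81): 7 bp
  [81,88): 7 bp
  [88,96): 8 bp
  [96,106): 10 bp
  [106,112): 6 bp
  [112,121): 9 bp
  [121,128): 7 bp
  [128,142): 14 bp
  [142,162): 20 bp
  [162,166): 4 bp
  [166,175): 9 bp
  [175,182): 7 bp
  [182,207): 25 bp
  [207,210): 3 bp
  [210,215): 5 bp
  [215,227): 12 bp
  [227,237): 10 bp
  [237,242): 5 bp
  [242,249): 7 bp
  [249,252): 3 bp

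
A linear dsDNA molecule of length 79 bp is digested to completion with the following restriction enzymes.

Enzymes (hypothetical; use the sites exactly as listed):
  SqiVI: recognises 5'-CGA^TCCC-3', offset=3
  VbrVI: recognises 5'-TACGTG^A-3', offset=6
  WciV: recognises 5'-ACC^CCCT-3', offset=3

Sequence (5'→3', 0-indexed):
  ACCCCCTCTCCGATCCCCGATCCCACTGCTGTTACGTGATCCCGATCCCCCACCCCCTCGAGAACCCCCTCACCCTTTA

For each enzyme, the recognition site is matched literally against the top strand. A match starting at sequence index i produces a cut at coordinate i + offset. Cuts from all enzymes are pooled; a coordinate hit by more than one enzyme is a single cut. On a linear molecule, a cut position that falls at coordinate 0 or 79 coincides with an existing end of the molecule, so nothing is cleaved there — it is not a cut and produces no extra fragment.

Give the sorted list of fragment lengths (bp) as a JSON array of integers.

[3,7,7,9,10,12,13,18]

Per-enzyme occurrences:
  SqiVI CGATCCC/3: at [10, 17, 42] ⇒ [13, 20, 45]
  VbrVI TACGTGA/6: at [32] ⇒ [38]
  WciV ACCCCCT/3: at [0, 51, 63] ⇒ [3, 54, 66]

Pooled cuts: [3, 13, 20, 38, 45, 54, 66]

Fragment lengths:
  [0,3): 3 bp
  [3,13): 10 bp
  [13,20): 7 bp
  [20,38): 18 bp
  [38,45): 7 bp
  [45,54): 9 bp
  [54,66): 12 bp
  [66,79): 13 bp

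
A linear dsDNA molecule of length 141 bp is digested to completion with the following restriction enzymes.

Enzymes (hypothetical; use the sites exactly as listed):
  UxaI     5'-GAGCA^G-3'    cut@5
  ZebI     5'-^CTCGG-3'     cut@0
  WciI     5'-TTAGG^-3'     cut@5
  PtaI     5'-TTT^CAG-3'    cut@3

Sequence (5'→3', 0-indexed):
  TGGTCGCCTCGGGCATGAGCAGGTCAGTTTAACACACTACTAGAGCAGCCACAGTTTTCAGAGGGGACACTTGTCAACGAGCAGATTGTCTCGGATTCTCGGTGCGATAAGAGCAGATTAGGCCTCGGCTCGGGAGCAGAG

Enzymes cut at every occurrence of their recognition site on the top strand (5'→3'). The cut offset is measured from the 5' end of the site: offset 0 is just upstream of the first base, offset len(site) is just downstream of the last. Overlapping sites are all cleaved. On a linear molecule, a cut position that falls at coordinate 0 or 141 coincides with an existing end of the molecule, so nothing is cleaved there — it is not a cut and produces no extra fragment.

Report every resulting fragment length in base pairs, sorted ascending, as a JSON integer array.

Per-enzyme occurrences:
  UxaI GAGCAG/5: at [16, 42, 78, 110, 133] ⇒ [21, 47, 83, 115, 138]
  ZebI CTCGG/0: at [7, 89, 97, 123, 128] ⇒ [7, 89, 97, 123, 128]
  WciI TTAGG/5: at [117] ⇒ [122]
  PtaI TTTCAG/3: at [55] ⇒ [58]

Pooled cuts: [7, 21, 47, 58, 83, 89, 97, 115, 122, 123, 128, 138]

Fragments:
  [0,7): 7 bp
  [7,21): 14 bp
  [21,47): 26 bp
  [47,58): 11 bp
  [58,83): 25 bp
  [83,89): 6 bp
  [89,97): 8 bp
  [97,115): 18 bp
  [115,122): 7 bp
  [122,123): 1 bp
  [123,128): 5 bp
  [128,138): 10 bp
  [138,141): 3 bp

[1,3,5,6,7,7,8,10,11,14,18,25,26]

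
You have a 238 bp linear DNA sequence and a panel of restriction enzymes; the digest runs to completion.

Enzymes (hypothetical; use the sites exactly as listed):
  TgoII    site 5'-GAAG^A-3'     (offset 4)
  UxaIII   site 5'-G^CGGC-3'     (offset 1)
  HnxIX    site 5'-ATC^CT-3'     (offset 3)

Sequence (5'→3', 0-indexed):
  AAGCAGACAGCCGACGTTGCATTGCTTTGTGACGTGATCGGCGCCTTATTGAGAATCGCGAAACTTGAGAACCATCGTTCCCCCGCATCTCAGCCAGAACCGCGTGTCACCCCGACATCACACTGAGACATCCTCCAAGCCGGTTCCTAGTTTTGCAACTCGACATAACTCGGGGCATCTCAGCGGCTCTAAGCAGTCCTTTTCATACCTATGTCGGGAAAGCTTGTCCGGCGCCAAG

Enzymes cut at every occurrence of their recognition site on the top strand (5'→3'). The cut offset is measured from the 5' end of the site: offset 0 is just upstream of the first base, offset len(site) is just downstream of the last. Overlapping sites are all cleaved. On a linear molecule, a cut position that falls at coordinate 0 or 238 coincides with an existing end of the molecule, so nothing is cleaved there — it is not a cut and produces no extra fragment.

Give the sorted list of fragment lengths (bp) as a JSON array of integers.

Per-enzyme occurrences:
  TgoII (GAAGA, off=4): no sites
  UxaIII GCGGC/1: at [182] ⇒ [183]
  HnxIX ATCCT/3: at [129] ⇒ [132]

All cut coordinates (distinct, sorted): [132, 183]

Fragment lengths:
  [0,132): 132 bp
  [132,183): 51 bp
  [183,238): 55 bp

[51,55,132]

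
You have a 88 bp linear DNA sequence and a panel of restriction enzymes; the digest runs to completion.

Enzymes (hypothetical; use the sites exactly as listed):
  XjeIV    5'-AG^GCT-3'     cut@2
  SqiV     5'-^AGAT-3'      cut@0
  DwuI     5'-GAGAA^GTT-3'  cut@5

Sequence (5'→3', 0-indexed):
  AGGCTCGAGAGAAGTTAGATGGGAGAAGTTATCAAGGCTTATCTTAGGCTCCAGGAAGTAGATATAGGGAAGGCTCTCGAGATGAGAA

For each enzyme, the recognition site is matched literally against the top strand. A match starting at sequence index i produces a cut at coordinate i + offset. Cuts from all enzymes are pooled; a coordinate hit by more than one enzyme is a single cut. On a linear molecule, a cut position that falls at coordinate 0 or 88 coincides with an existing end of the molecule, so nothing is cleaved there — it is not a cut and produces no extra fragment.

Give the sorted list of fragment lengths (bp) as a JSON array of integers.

Site scan:
  XjeIV AGGCT/2: at [0, 34, 45, 70] ⇒ [2, 36, 47, 72]
  SqiV AGAT/0: at [16, 59, 79] ⇒ [16, 59, 79]
  DwuI GAGAAGTT/5: at [8, 22] ⇒ [13, 27]

All cut coordinates (distinct, sorted): [2, 13, 16, 27, 36, 47, 59, 72, 79]

Fragments:
  [0,2): 2 bp
  [2,13): 11 bp
  [13,16): 3 bp
  [16,27): 11 bp
  [27,36): 9 bp
  [36,47): 11 bp
  [47,59): 12 bp
  [59,72): 13 bp
  [72,79): 7 bp
  [79,88): 9 bp

[2,3,7,9,9,11,11,11,12,13]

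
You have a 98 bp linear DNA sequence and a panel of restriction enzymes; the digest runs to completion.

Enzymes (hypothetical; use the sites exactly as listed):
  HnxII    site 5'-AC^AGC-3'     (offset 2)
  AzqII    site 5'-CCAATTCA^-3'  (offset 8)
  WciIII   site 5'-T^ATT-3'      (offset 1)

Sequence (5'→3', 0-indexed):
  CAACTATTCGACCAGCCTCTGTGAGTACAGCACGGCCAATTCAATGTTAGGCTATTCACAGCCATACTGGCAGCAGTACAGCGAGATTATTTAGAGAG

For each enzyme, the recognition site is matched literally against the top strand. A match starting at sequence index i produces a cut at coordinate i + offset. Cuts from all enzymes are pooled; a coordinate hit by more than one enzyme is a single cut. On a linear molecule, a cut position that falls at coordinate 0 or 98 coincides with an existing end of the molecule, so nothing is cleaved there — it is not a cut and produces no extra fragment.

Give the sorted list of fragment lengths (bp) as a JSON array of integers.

[5,6,9,10,10,15,20,23]

Per-enzyme occurrences:
  HnxII ACAGC/2: at [26, 57, 77] ⇒ [28, 59, 79]
  AzqII CCAATTCA/8: at [35] ⇒ [43]
  WciIII TATT/1: at [4, 52, 87] ⇒ [5, 53, 88]

All cut coordinates (distinct, sorted): [5, 28, 43, 53, 59, 79, 88]

Fragments:
  [0,5): 5 bp
  [5,28): 23 bp
  [28,43): 15 bp
  [43,53): 10 bp
  [53,59): 6 bp
  [59,79): 20 bp
  [79,88): 9 bp
  [88,98): 10 bp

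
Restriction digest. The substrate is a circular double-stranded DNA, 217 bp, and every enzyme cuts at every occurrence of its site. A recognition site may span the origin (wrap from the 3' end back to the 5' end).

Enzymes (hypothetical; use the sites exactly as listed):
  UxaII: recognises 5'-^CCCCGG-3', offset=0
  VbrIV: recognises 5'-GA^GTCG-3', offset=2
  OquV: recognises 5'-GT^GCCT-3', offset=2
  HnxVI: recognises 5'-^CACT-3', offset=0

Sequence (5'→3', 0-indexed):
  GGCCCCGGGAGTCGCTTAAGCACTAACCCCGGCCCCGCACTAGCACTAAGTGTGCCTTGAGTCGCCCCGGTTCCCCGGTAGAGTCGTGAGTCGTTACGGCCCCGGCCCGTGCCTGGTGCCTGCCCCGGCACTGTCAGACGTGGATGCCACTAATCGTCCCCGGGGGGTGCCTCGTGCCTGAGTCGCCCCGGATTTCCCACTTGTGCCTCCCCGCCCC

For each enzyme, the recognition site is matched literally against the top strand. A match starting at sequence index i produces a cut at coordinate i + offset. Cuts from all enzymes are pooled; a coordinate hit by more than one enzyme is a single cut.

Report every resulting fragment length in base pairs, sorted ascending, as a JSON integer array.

[4,4,5,6,6,6,6,6,7,7,7,7,7,8,8,9,10,10,10,10,10,11,11,11,12,19]

Per-enzyme occurrences:
  UxaII CCCCGG/0: at [2, 26, 64, 72, 99, 122, 157, 185, 213] ⇒ [2, 26, 64, 72, 99, 122, 157, 185, 213]
  VbrIV GAGTCG/2: at [8, 58, 80, 87, 179] ⇒ [10, 60, 82, 89, 181]
  OquV GTGCCT/2: at [51, 108, 115, 166, 173, 202] ⇒ [53, 110, 117, 168, 175, 204]
  HnxVI CACT/0: at [20, 37, 43, 128, 147, 197] ⇒ [20, 37, 43, 128, 147, 197]

All cut coordinates (distinct, sorted): [2, 10, 20, 26, 37, 43, 53, 60, 64, 72, 82, 89, 99, 110, 117, 122, 128, 147, 157, 168, 175, 181, 185, 197, 204, 213]

Fragments:
  2→10: 8 bp
  10→20: 10 bp
  20→26: 6 bp
  26→37: 11 bp
  37→43: 6 bp
  43→53: 10 bp
  53→60: 7 bp
  60→64: 4 bp
  64→72: 8 bp
  72→82: 10 bp
  82→89: 7 bp
  89→99: 10 bp
  99→110: 11 bp
  110→117: 7 bp
  117→122: 5 bp
  122→128: 6 bp
  128→147: 19 bp
  147→157: 10 bp
  157→168: 11 bp
  168→175: 7 bp
  175→181: 6 bp
  181→185: 4 bp
  185→197: 12 bp
  197→204: 7 bp
  204→213: 9 bp
  213→2 (wrap): 217-213+2 = 6 bp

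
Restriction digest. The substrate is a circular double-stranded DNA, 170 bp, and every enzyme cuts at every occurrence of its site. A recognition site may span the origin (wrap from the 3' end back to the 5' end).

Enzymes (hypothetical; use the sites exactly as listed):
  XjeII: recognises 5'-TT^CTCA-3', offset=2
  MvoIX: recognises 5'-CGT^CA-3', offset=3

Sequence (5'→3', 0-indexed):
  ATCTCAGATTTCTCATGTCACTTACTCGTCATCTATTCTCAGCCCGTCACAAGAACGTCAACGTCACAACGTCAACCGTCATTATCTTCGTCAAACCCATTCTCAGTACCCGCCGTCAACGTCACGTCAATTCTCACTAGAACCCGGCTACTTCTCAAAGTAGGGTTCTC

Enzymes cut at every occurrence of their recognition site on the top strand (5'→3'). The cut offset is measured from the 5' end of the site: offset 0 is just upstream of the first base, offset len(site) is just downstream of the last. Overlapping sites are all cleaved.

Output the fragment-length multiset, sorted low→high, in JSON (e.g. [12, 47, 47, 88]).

Per-enzyme occurrences:
  XjeII (TTCTCA, off=2): starts [9, 35, 99, 130, 151, 165] → cuts [11, 37, 101, 132, 153, 167]
  MvoIX (CGTCA, off=3): starts [26, 44, 55, 61, 69, 76, 88, 113, 119, 124] → cuts [29, 47, 58, 64, 72, 79, 91, 116, 122, 127]

Pooled cuts: [11, 29, 37, 47, 58, 64, 72, 79, 91, 101, 116, 122, 127, 132, 153, 167]

Fragment lengths:
  11→29: 18 bp
  29→37: 8 bp
  37→47: 10 bp
  47→58: 11 bp
  58→64: 6 bp
  64→72: 8 bp
  72→79: 7 bp
  79→91: 12 bp
  91→101: 10 bp
  101→116: 15 bp
  116→122: 6 bp
  122→127: 5 bp
  127→132: 5 bp
  132→153: 21 bp
  153→167: 14 bp
  167→11 (wrap): 170-167+11 = 14 bp

[5,5,6,6,7,8,8,10,10,11,12,14,14,15,18,21]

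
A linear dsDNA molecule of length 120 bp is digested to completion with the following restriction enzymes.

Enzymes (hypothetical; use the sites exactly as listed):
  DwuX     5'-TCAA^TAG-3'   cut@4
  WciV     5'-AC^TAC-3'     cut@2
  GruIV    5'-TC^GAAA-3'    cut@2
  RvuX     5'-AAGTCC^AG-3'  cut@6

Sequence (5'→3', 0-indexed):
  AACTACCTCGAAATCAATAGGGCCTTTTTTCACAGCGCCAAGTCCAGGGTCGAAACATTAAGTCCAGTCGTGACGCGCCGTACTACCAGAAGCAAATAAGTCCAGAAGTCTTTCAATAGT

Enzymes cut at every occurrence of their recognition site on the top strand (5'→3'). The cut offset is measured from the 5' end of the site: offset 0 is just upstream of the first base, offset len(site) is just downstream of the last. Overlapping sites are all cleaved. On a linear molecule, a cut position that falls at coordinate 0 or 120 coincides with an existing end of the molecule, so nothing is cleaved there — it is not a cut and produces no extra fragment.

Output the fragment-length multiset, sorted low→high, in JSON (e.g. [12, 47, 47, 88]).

Site scan:
  DwuX (TCAATAG, off=4): starts [13, 112] → cuts [17, 116]
  WciV (ACTAC, off=2): starts [1, 81] → cuts [3, 83]
  GruIV (TCGAAA, off=2): starts [7, 49] → cuts [9, 51]
  RvuX (AAGTCCAG, off=6): starts [39, 59, 97] → cuts [45, 65, 103]

Pooled cuts: [3, 9, 17, 45, 51, 65, 83, 103, 116]

Fragment lengths:
  [0,3): 3 bp
  [3,9): 6 bp
  [9,17): 8 bp
  [17,45): 28 bp
  [45,51): 6 bp
  [51,65): 14 bp
  [65,83): 18 bp
  [83,103): 20 bp
  [103,116): 13 bp
  [116,120): 4 bp

[3,4,6,6,8,13,14,18,20,28]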